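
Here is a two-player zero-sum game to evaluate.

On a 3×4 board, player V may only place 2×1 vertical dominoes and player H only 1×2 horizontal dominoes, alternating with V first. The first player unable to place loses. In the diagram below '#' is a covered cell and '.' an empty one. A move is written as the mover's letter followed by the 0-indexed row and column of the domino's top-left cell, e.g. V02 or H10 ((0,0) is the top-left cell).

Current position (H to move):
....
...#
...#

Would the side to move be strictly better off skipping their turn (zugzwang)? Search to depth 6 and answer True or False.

p1 H@[..../...#/...#]: H00[##../...#/...#]-1 H01[.##./...#/...#]-1 H02[..##/...#/...#]-1 H10[..../##.#/...#]+1* H11[..../.###/...#]+1 H20[..../...#/##.#]-1 H21[..../...#/.###]-1
p2 V@[..../##.#/...#]: V02[..#./####/...#]-1* V12[..../####/..##]-1
p3 H@[..#./####/...#]: H00[###./####/...#]+1* H20[..#./####/##.#]+1 H21[..#./####/.###]+1
p4 V@[###./####/...#] terminal -1; root [..../...#/...#] d6
suppose H passes — search the same position with V to move:
pass> p1 V@[..../...#/...#]: V00[#.../#..#/...#]-1 V01[.#../.#.#/...#]+1* V02[..#./..##/...#]-1 V10[..../#..#/#..#]-1 V11[..../.#.#/.#.#]+1 V12[..../..##/..##]-1
pass> p2 H@[.#../.#.#/...#]: H02[.###/.#.#/...#]-1* H20[.#../.#.#/##.#]-1 H21[.#../.#.#/.###]-1
pass> p3 V@[.###/.#.#/...#]: V00[####/##.#/...#]-1 V10[.###/##.#/#..#]-1 V12[.###/.###/..##]+1*
pass> p4 H@[.###/.###/..##]: H20[.###/.###/####]-1*
pass> p5 V@[.###/.###/####]: V00[####/####/####]+1*
pass> p6 H@[####/####/####] terminal -1; root [..../...#/...#] d6
for H: play +1, pass -1

zugzwang(..../...#/...#, H) = False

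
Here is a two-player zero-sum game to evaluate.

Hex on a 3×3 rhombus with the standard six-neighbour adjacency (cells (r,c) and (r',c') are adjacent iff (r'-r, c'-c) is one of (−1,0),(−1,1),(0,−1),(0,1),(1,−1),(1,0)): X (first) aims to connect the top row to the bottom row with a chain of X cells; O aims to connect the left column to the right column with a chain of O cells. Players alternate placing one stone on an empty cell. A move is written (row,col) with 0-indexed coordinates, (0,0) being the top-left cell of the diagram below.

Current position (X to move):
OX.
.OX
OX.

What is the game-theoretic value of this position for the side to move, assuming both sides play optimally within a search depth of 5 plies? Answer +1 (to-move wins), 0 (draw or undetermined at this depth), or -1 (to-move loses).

value(OX./.OX/OX., X) = +1

ply 1, X at OX./.OX/OX. | (0,2)=+1→OXX/.OX/OX.*; (1,0)=-1→OX./XOX/OX.; (2,2)=-1→OX./.OX/OXX
ply 2: OXX/.OX/OX. is terminal -1 (O); from OX./.OX/OX. depth 5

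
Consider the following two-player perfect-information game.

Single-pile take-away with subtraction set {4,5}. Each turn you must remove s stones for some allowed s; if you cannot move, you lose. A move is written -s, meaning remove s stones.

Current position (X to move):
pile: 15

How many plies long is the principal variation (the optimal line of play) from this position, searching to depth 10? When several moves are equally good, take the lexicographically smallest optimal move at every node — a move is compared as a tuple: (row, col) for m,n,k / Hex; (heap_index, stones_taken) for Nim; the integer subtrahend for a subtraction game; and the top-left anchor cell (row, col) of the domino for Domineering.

[15] X move#1: -4:+1/11*, -5:+1/10
[11] O move#2: -4:-1/7*, -5:-1/6
[7] X move#3: -4:+1/3*, -5:+1/2
[3] end (terminal -1, O#4); searched 15 to 10

PV length from [15]: 3 plies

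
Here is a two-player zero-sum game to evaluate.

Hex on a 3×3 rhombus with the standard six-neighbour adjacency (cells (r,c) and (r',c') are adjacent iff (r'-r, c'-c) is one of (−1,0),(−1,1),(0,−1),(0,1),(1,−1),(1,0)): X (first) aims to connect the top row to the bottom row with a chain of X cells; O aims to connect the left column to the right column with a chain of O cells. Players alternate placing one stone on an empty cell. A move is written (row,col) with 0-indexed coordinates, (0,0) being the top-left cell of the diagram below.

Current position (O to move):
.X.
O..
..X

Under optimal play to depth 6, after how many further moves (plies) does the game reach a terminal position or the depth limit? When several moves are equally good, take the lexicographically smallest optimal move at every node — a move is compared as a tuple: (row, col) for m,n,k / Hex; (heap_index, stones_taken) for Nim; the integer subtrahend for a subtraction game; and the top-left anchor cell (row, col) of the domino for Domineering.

[.X./O../..X] O move#1: (0,0):-1/OX./O../..X, (0,2):-1/.XO/O../..X, (1,1):+1/.X./OO./..X*, (1,2):-1/.X./O.O/..X, (2,0):-1/.X./O../O.X, (2,1):-1/.X./O../.OX
[.X./OO./..X] X move#2: (0,0):-1/XX./OO./..X*, (0,2):-1/.XX/OO./..X, (1,2):-1/.X./OOX/..X, (2,0):-1/.X./OO./X.X, (2,1):-1/.X./OO./.XX
[XX./OO./..X] O move#3: (0,2):+1/XXO/OO./..X*, (1,2):+1/XX./OOO/..X, (2,0):+1/XX./OO./O.X, (2,1):+1/XX./OO./.OX
[XXO/OO./..X] end (terminal -1, X#4); searched .X./O../..X to 6

PV length from [.X./O../..X]: 3 plies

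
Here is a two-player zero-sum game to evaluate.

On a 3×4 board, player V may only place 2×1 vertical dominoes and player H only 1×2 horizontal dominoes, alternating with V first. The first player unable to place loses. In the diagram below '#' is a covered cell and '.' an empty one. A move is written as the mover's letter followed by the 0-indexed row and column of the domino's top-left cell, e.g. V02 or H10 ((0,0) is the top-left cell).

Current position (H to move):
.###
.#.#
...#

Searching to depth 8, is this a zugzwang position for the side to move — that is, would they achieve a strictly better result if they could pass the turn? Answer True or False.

[.###/.#.#/...#] H move#1: H20:-1/.###/.#.#/##.#*, H21:-1/.###/.#.#/.###
[.###/.#.#/##.#] V move#2: V00:+1/####/##.#/##.#*, V12:+1/.###/.###/####
[####/##.#/##.#] end (terminal -1, H#3); searched .###/.#.#/...# to 8
pass branch (V moves first from the same position):
  | [.###/.#.#/...#] V move#1: V00:-1/####/##.#/...#, V10:-1/.###/##.#/#..#, V12:+1/.###/.###/..##*
  | [.###/.###/..##] H move#2: H20:-1/.###/.###/####*
  | [.###/.###/####] V move#3: V00:+1/####/####/####*
  | [####/####/####] end (terminal -1, H#4); searched .###/.#.#/...# to 8
H moving scores -1; H passing scores -1

zugzwang(.###/.#.#/...#, H) = False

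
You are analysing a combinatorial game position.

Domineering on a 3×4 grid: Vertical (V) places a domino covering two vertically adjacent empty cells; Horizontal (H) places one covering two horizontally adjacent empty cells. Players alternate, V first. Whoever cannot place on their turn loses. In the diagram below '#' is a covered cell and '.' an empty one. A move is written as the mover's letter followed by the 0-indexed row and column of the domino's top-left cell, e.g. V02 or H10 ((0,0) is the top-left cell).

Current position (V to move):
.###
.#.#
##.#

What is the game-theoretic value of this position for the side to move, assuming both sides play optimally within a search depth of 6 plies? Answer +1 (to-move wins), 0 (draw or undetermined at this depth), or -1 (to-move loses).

p1 V@[.###/.#.#/##.#]: V00[####/##.#/##.#]+1* V12[.###/.###/####]+1
p2 H@[####/##.#/##.#] terminal -1; root [.###/.#.#/##.#] d6

value(.###/.#.#/##.#, V) = +1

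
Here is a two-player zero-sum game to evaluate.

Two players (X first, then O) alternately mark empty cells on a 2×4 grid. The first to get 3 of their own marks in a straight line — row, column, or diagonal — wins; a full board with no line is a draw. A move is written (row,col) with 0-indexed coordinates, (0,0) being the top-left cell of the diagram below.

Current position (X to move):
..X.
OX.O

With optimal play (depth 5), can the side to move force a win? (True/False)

ply 1, X at ..X./OX.O | (0,0)=+0→X.X./OX.O; (0,1)=+1→.XX./OX.O*; (0,3)=+0→..XX/OX.O; (1,2)=+0→..X./OXXO
ply 2, O at .XX./OX.O | (0,0)=-1→OXX./OX.O*; (0,3)=-1→.XXO/OX.O; (1,2)=-1→.XX./OXOO
ply 3, X at OXX./OX.O | (0,3)=+1→OXXX/OX.O*; (1,2)=+0→OXX./OXXO
ply 4: OXXX/OX.O is terminal -1 (O); from ..X./OX.O depth 5

X winning at [..X./OX.O]: True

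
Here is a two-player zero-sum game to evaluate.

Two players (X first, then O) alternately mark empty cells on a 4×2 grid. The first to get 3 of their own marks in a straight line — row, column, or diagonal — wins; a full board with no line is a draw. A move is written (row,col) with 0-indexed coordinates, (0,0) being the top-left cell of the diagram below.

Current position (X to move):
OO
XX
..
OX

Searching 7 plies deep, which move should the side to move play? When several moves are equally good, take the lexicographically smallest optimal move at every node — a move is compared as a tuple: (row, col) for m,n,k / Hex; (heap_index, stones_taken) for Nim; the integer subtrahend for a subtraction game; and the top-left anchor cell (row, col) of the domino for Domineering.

p1 X@[OO/XX/../OX]: (2,0)[OO/XX/X./OX]+0 (2,1)[OO/XX/.X/OX]+1*
p2 O@[OO/XX/.X/OX] terminal -1; root [OO/XX/../OX] d7

X's best at [OO/XX/../OX]: (2,1)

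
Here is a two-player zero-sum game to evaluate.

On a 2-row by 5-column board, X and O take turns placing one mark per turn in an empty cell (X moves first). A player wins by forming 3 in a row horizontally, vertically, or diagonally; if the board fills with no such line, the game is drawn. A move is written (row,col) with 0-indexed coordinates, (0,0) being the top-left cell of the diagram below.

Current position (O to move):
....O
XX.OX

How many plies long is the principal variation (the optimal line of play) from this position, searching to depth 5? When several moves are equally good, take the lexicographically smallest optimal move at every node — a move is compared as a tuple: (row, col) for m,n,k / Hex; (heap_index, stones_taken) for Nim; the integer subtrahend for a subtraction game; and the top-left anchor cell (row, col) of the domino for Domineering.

p1 O@[....O/XX.OX]: (0,0)[O...O/XX.OX]-1 (0,1)[.O..O/XX.OX]-1 (0,2)[..O.O/XX.OX]-1 (0,3)[...OO/XX.OX]-1 (1,2)[....O/XXOOX]+0*
p2 X@[....O/XXOOX]: (0,0)[X...O/XXOOX]+0* (0,1)[.X..O/XXOOX]+0 (0,2)[..X.O/XXOOX]+0 (0,3)[...XO/XXOOX]+0
p3 O@[X...O/XXOOX]: (0,1)[XO..O/XXOOX]+0* (0,2)[X.O.O/XXOOX]+0 (0,3)[X..OO/XXOOX]+0
p4 X@[XO..O/XXOOX]: (0,2)[XOX.O/XXOOX]+0* (0,3)[XO.XO/XXOOX]+0
p5 O@[XOX.O/XXOOX]: (0,3)[XOXOO/XXOOX]+0*
p6 X@[XOXOO/XXOOX] terminal +0; root [....O/XX.OX] d5

PV length from [....O/XX.OX]: 5 plies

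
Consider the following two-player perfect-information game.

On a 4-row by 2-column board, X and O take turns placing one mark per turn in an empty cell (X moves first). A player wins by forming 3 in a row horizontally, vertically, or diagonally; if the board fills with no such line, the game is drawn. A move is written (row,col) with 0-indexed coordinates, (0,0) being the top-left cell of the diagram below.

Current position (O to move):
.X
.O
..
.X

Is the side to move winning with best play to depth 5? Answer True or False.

O winning at [.X/.O/../.X]: False

p1 O@[.X/.O/../.X]: (0,0)[OX/.O/../.X]+0* (1,0)[.X/OO/../.X]+0 (2,0)[.X/.O/O./.X]+0 (2,1)[.X/.O/.O/.X]+0 (3,0)[.X/.O/../OX]+0
p2 X@[OX/.O/../.X]: (1,0)[OX/XO/../.X]+0* (2,0)[OX/.O/X./.X]+0 (2,1)[OX/.O/.X/.X]+0 (3,0)[OX/.O/../XX]+0
p3 O@[OX/XO/../.X]: (2,0)[OX/XO/O./.X]+0* (2,1)[OX/XO/.O/.X]+0 (3,0)[OX/XO/../OX]+0
p4 X@[OX/XO/O./.X]: (2,1)[OX/XO/OX/.X]+0* (3,0)[OX/XO/O./XX]+0
p5 O@[OX/XO/OX/.X]: (3,0)[OX/XO/OX/OX]+0*
p6 X@[OX/XO/OX/OX] terminal +0; root [.X/.O/../.X] d5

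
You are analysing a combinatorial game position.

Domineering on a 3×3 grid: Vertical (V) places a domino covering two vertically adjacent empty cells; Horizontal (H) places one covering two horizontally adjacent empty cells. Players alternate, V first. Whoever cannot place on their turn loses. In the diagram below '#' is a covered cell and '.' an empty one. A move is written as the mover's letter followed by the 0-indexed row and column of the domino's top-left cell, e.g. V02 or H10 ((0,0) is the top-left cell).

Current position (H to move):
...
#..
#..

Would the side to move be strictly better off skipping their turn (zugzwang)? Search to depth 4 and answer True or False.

zugzwang(.../#../#.., H) = False

[.../#../#..] H move#1: H00:-1/##./#../#.., H01:-1/.##/#../#.., H11:+1/.../###/#..*, H21:-1/.../#../###
[.../###/#..] end (terminal -1, V#2); searched .../#../#.. to 4
suppose H passes — search the same position with V to move:
pass> [.../#../#..] V move#1: V01:+1/.#./##./#..*, V02:+1/..#/#.#/#.., V11:+1/.../##./##., V12:+1/.../#.#/#.#
pass> [.#./##./#..] H move#2: H21:-1/.#./##./###*
pass> [.#./##./###] V move#3: V02:+1/.##/###/###*
pass> [.##/###/###] end (terminal -1, H#4); searched .../#../#.. to 4
for H: play +1, pass -1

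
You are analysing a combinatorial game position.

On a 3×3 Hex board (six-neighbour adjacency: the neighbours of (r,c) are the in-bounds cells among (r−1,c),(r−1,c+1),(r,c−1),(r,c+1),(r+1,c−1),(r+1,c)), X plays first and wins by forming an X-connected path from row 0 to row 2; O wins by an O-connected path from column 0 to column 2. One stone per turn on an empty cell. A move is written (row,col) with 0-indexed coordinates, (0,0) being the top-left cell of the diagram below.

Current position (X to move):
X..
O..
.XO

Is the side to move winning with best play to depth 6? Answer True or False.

X winning at [X../O../.XO]: True

p1 X@[X../O../.XO]: (0,1)[XX./O../.XO]-1 (0,2)[X.X/O../.XO]+1* (1,1)[X../OX./.XO]+1 (1,2)[X../O.X/.XO]-1 (2,0)[X../O../XXO]-1
p2 O@[X.X/O../.XO]: (0,1)[XOX/O../.XO]-1* (1,1)[X.X/OO./.XO]-1 (1,2)[X.X/O.O/.XO]-1 (2,0)[X.X/O../OXO]-1
p3 X@[XOX/O../.XO]: (1,1)[XOX/OX./.XO]+1* (1,2)[XOX/O.X/.XO]+1 (2,0)[XOX/O../XXO]+1
p4 O@[XOX/OX./.XO] terminal -1; root [X../O../.XO] d6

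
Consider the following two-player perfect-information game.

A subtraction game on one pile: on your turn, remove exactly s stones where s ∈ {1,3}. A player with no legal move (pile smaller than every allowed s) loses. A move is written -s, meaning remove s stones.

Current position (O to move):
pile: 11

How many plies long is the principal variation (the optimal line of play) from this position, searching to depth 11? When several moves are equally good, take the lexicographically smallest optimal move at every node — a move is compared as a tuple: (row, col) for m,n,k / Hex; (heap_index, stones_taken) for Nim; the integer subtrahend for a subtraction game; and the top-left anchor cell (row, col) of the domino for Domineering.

[11] O move#1: -1:+1/10*, -3:+1/8
[10] X move#2: -1:-1/9*, -3:-1/7
[9] O move#3: -1:+1/8*, -3:+1/6
[8] X move#4: -1:-1/7*, -3:-1/5
[7] O move#5: -1:+1/6*, -3:+1/4
[6] X move#6: -1:-1/5*, -3:-1/3
[5] O move#7: -1:+1/4*, -3:+1/2
[4] X move#8: -1:-1/3*, -3:-1/1
[3] O move#9: -1:+1/2*, -3:+1/0
[2] X move#10: -1:-1/1*
[1] O move#11: -1:+1/0*
[0] end (terminal -1, X#12); searched 11 to 11

PV length from [11]: 11 plies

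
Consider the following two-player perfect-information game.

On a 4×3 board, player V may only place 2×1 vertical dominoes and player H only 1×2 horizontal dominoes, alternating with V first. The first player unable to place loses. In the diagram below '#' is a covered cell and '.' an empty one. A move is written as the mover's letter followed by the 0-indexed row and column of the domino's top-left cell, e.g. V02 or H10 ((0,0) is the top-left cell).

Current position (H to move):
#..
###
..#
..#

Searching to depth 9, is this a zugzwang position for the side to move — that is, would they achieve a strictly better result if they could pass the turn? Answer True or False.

zugzwang(#../###/..#/..#, H) = False

[#../###/..#/..#] H move#1: H01:-1/###/###/..#/..#, H20:+1/#../###/###/..#*, H30:+1/#../###/..#/###
[#../###/###/..#] end (terminal -1, V#2); searched #../###/..#/..# to 9
pass branch (V moves first from the same position):
  | [#../###/..#/..#] V move#1: V20:+1/#../###/#.#/#.#*, V21:+1/#../###/.##/.##
  | [#../###/#.#/#.#] H move#2: H01:-1/###/###/#.#/#.#*
  | [###/###/#.#/#.#] V move#3: V21:+1/###/###/###/###*
  | [###/###/###/###] end (terminal -1, H#4); searched #../###/..#/..# to 9
H moving scores +1; H passing scores -1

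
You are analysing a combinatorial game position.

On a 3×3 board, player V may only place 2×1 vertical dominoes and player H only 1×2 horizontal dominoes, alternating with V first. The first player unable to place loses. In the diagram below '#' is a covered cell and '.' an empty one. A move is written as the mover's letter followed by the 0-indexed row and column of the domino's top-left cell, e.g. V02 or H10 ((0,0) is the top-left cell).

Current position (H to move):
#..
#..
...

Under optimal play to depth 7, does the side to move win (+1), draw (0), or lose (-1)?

value(#../#../..., H) = +1

[#../#../...] H move#1: H01:-1/###/#../..., H11:+1/#../###/...*, H20:-1/#../#../##., H21:-1/#../#../.##
[#../###/...] end (terminal -1, V#2); searched #../#../... to 7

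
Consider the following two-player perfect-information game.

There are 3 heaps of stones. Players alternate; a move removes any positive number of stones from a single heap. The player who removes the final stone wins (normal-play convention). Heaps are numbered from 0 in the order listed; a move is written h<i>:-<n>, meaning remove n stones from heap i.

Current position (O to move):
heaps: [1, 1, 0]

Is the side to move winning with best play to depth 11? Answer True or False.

O winning at [(1,1,0)]: False

ply 1, O at (1,1,0) | h0:-1=-1→(0,1,0)*; h1:-1=-1→(1,0,0)
ply 2, X at (0,1,0) | h1:-1=+1→(0,0,0)*
ply 3: (0,0,0) is terminal -1 (O); from (1,1,0) depth 11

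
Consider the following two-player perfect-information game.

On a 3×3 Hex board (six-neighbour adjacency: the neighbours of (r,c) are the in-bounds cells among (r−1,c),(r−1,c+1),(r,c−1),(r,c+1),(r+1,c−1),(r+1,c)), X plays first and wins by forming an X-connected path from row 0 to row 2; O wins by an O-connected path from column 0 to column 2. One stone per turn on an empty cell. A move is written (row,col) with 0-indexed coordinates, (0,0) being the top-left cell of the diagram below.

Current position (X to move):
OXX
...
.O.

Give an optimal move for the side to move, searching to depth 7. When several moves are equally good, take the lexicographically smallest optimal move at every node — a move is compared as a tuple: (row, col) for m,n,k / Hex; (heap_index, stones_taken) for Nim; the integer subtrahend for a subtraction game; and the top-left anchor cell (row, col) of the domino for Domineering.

X's best at [OXX/.../.O.]: (1,2)

[OXX/.../.O.] X move#1: (1,0):-1/OXX/X../.O., (1,1):-1/OXX/.X./.O., (1,2):+1/OXX/..X/.O.*, (2,0):+1/OXX/.../XO., (2,2):+1/OXX/.../.OX
[OXX/..X/.O.] O move#2: (1,0):-1/OXX/O.X/.O.*, (1,1):-1/OXX/.OX/.O., (2,0):-1/OXX/..X/OO., (2,2):-1/OXX/..X/.OO
[OXX/O.X/.O.] X move#3: (1,1):+1/OXX/OXX/.O.*, (2,0):+1/OXX/O.X/XO., (2,2):+1/OXX/O.X/.OX
[OXX/OXX/.O.] O move#4: (2,0):-1/OXX/OXX/OO.*, (2,2):-1/OXX/OXX/.OO
[OXX/OXX/OO.] X move#5: (2,2):+1/OXX/OXX/OOX*
[OXX/OXX/OOX] end (terminal -1, O#6); searched OXX/.../.O. to 7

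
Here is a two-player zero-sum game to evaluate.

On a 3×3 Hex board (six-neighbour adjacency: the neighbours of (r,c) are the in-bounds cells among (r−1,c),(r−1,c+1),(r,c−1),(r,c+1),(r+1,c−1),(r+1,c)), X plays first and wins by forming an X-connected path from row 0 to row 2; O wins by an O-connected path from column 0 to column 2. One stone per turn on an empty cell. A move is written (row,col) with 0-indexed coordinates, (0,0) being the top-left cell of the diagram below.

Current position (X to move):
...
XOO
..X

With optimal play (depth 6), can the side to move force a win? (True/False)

X winning at [.../XOO/..X]: True

ply 1, X at .../XOO/..X | (0,0)=-1→X../XOO/..X; (0,1)=-1→.X./XOO/..X; (0,2)=-1→..X/XOO/..X; (2,0)=+1→.../XOO/X.X*; (2,1)=-1→.../XOO/.XX
ply 2, O at .../XOO/X.X | (0,0)=-1→O../XOO/X.X*; (0,1)=-1→.O./XOO/X.X; (0,2)=-1→..O/XOO/X.X; (2,1)=-1→.../XOO/XOX
ply 3, X at O../XOO/X.X | (0,1)=+1→OX./XOO/X.X*; (0,2)=-1→O.X/XOO/X.X; (2,1)=-1→O../XOO/XXX
ply 4: OX./XOO/X.X is terminal -1 (O); from .../XOO/..X depth 6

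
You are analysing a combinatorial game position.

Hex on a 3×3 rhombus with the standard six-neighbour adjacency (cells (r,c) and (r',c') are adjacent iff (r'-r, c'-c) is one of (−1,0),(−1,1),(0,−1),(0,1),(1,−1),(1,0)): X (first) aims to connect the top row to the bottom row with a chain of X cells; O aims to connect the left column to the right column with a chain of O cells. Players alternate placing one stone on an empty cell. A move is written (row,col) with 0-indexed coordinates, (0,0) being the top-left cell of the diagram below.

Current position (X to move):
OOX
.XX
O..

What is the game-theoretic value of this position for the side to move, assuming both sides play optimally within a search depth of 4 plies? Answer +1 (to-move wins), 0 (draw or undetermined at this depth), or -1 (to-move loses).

value(OOX/.XX/O.., X) = +1

p1 X@[OOX/.XX/O..]: (1,0)[OOX/XXX/O..]+1* (2,1)[OOX/.XX/OX.]+1 (2,2)[OOX/.XX/O.X]+1
p2 O@[OOX/XXX/O..]: (2,1)[OOX/XXX/OO.]-1* (2,2)[OOX/XXX/O.O]-1
p3 X@[OOX/XXX/OO.]: (2,2)[OOX/XXX/OOX]+1*
p4 O@[OOX/XXX/OOX] terminal -1; root [OOX/.XX/O..] d4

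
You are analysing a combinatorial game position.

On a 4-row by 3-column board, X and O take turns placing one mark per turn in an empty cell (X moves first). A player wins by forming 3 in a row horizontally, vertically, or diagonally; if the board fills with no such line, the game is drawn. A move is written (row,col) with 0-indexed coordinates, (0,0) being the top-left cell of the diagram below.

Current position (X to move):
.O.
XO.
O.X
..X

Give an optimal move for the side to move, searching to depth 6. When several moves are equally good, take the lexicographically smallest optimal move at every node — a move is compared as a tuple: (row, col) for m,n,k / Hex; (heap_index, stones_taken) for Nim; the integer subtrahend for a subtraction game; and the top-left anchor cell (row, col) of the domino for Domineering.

ply 1, X at .O./XO./O.X/..X | (0,0)=-1→XO./XO./O.X/..X; (0,2)=-1→.OX/XO./O.X/..X; (1,2)=+1→.O./XOX/O.X/..X*; (2,1)=+1→.O./XO./OXX/..X; (3,0)=-1→.O./XO./O.X/X.X; (3,1)=-1→.O./XO./O.X/.XX
ply 2: .O./XOX/O.X/..X is terminal -1 (O); from .O./XO./O.X/..X depth 6

X's best at [.O./XO./O.X/..X]: (1,2)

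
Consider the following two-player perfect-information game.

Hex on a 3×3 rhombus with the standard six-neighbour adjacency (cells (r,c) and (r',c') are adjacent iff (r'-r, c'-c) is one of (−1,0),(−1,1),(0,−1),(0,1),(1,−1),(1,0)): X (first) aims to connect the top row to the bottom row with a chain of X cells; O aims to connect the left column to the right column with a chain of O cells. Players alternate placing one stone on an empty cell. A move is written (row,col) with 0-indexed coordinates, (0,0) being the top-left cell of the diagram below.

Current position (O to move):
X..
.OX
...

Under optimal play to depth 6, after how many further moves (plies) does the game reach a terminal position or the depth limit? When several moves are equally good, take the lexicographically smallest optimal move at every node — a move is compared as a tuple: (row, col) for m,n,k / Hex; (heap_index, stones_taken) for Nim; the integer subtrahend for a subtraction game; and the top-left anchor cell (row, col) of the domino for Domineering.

ply 1, O at X../.OX/... | (0,1)=-1→XO./.OX/...; (0,2)=+1→X.O/.OX/...*; (1,0)=-1→X../OOX/...; (2,0)=-1→X../.OX/O..; (2,1)=+1→X../.OX/.O.; (2,2)=+1→X../.OX/..O
ply 2, X at X.O/.OX/... | (0,1)=-1→XXO/.OX/...*; (1,0)=-1→X.O/XOX/...; (2,0)=-1→X.O/.OX/X..; (2,1)=-1→X.O/.OX/.X.; (2,2)=-1→X.O/.OX/..X
ply 3, O at XXO/.OX/... | (1,0)=+1→XXO/OOX/...*; (2,0)=+1→XXO/.OX/O..; (2,1)=+1→XXO/.OX/.O.; (2,2)=+1→XXO/.OX/..O
ply 4: XXO/OOX/... is terminal -1 (X); from X../.OX/... depth 6

PV length from [X../.OX/...]: 3 plies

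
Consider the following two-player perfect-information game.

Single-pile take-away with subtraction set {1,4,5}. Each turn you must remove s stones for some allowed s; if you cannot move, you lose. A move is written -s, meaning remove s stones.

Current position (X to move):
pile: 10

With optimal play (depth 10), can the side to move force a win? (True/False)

X winning at [10]: False

[10] X move#1: -1:-1/9*, -4:-1/6, -5:-1/5
[9] O move#2: -1:+1/8*, -4:-1/5, -5:-1/4
[8] X move#3: -1:-1/7*, -4:-1/4, -5:-1/3
[7] O move#4: -1:-1/6, -4:-1/3, -5:+1/2*
[2] X move#5: -1:-1/1*
[1] O move#6: -1:+1/0*
[0] end (terminal -1, X#7); searched 10 to 10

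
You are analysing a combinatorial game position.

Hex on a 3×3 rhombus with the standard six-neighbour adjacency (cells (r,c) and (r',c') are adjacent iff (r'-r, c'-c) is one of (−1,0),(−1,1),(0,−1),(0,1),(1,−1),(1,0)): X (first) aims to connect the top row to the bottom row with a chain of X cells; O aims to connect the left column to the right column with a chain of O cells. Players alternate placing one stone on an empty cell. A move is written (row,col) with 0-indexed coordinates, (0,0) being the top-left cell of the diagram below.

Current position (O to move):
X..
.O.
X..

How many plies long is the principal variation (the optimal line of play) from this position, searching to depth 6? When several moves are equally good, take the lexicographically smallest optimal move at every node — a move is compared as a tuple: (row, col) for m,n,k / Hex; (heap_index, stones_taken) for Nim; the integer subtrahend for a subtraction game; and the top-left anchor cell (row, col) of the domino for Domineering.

p1 O@[X../.O./X..]: (0,1)[XO./.O./X..]-1 (0,2)[X.O/.O./X..]-1 (1,0)[X../OO./X..]+1* (1,2)[X../.OO/X..]-1 (2,1)[X../.O./XO.]-1 (2,2)[X../.O./X.O]-1
p2 X@[X../OO./X..]: (0,1)[XX./OO./X..]-1* (0,2)[X.X/OO./X..]-1 (1,2)[X../OOX/X..]-1 (2,1)[X../OO./XX.]-1 (2,2)[X../OO./X.X]-1
p3 O@[XX./OO./X..]: (0,2)[XXO/OO./X..]+1* (1,2)[XX./OOO/X..]+1 (2,1)[XX./OO./XO.]+1 (2,2)[XX./OO./X.O]+1
p4 X@[XXO/OO./X..] terminal -1; root [X../.O./X..] d6

PV length from [X../.O./X..]: 3 plies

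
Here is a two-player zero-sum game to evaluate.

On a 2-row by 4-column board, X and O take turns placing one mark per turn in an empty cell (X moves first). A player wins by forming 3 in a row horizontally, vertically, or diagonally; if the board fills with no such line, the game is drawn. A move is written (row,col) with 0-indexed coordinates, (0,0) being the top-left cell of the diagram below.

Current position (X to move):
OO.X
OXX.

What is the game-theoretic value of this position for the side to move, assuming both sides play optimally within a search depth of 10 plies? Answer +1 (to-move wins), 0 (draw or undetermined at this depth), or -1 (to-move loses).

p1 X@[OO.X/OXX.]: (0,2)[OOXX/OXX.]+0 (1,3)[OO.X/OXXX]+1*
p2 O@[OO.X/OXXX] terminal -1; root [OO.X/OXX.] d10

value(OO.X/OXX., X) = +1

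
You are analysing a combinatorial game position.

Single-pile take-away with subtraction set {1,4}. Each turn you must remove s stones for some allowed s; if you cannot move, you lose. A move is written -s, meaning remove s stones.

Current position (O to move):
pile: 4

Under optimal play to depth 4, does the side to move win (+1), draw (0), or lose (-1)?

value(4, O) = +1

p1 O@[4]: -1[3]-1 -4[0]+1*
p2 X@[0] terminal -1; root [4] d4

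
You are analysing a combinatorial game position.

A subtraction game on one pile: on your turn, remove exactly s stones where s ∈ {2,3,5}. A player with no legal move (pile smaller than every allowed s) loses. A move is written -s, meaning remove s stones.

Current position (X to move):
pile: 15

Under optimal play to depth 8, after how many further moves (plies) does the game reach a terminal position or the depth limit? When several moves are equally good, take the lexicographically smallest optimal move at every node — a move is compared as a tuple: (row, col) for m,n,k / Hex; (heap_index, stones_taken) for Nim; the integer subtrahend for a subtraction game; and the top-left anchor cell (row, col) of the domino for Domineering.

p1 X@[15]: -2[13]-1* -3[12]-1 -5[10]-1
p2 O@[13]: -2[11]-1 -3[10]-1 -5[8]+1*
p3 X@[8]: -2[6]-1* -3[5]-1 -5[3]-1
p4 O@[6]: -2[4]-1 -3[3]-1 -5[1]+1*
p5 X@[1] terminal -1; root [15] d8

PV length from [15]: 4 plies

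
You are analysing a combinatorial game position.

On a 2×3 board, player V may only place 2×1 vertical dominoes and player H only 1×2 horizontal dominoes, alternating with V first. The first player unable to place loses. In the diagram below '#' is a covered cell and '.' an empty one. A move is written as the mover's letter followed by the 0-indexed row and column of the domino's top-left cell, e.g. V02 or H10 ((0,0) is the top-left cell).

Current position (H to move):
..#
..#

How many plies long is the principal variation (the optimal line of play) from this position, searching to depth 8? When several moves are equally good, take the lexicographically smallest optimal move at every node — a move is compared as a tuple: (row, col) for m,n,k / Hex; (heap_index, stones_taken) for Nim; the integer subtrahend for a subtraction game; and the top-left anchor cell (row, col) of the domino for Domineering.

[..#/..#] H move#1: H00:+1/###/..#*, H10:+1/..#/###
[###/..#] end (terminal -1, V#2); searched ..#/..# to 8

PV length from [..#/..#]: 1 ply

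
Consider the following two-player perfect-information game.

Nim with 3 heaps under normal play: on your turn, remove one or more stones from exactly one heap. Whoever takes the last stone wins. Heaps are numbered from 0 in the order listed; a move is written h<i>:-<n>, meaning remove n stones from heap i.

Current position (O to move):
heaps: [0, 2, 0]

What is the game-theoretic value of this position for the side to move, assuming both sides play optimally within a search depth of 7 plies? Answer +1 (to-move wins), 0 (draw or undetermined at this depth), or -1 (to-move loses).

value((0,2,0), O) = +1

ply 1, O at (0,2,0) | h1:-1=-1→(0,1,0); h1:-2=+1→(0,0,0)*
ply 2: (0,0,0) is terminal -1 (X); from (0,2,0) depth 7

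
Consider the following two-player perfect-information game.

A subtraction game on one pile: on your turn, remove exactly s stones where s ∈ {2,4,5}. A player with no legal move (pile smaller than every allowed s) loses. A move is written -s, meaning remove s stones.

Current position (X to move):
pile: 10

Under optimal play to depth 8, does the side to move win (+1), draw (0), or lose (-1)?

[10] X move#1: -2:+1/8*, -4:-1/6, -5:-1/5
[8] O move#2: -2:-1/6*, -4:-1/4, -5:-1/3
[6] X move#3: -2:-1/4, -4:-1/2, -5:+1/1*
[1] end (terminal -1, O#4); searched 10 to 8

value(10, X) = +1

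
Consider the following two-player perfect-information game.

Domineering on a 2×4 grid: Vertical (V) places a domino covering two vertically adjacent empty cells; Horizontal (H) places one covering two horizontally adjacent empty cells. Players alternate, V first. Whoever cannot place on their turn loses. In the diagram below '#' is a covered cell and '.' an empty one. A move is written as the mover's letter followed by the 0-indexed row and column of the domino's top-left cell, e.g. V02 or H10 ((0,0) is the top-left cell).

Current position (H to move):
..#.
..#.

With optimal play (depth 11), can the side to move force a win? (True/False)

H winning at [..#./..#.]: True

ply 1, H at ..#./..#. | H00=+1→###./..#.*; H10=+1→..#./###.
ply 2, V at ###./..#. | V03=-1→####/..##*
ply 3, H at ####/..## | H10=+1→####/####*
ply 4: ####/#### is terminal -1 (V); from ..#./..#. depth 11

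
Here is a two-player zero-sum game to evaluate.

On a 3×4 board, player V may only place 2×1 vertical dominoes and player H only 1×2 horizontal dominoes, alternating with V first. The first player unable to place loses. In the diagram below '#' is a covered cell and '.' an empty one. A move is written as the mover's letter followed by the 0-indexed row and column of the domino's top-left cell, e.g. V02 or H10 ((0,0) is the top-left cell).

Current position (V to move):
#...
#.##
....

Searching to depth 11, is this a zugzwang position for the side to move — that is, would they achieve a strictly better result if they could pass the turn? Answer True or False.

zugzwang(#.../#.##/...., V) = False

ply 1, V at #.../#.##/.... | V01=-1→##../####/....*; V11=-1→#.../####/.#..
ply 2, H at ##../####/.... | H02=+1→####/####/....*; H20=+1→##../####/##..; H21=+1→##../####/.##.; H22=+1→##../####/..##
ply 3: ####/####/.... is terminal -1 (V); from #.../#.##/.... depth 11
suppose V passes — search the same position with H to move:
pass> ply 1, H at #.../#.##/.... | H01=+1→###./#.##/....*; H02=+1→#.##/#.##/....; H20=+1→#.../#.##/##..; H21=+1→#.../#.##/.##.; H22=+1→#.../#.##/..##
pass> ply 2, V at ###./#.##/.... | V11=-1→###./####/.#..*
pass> ply 3, H at ###./####/.#.. | H22=+1→###./####/.###*
pass> ply 4: ###./####/.### is terminal -1 (V); from #.../#.##/.... depth 11
for V: play -1, pass -1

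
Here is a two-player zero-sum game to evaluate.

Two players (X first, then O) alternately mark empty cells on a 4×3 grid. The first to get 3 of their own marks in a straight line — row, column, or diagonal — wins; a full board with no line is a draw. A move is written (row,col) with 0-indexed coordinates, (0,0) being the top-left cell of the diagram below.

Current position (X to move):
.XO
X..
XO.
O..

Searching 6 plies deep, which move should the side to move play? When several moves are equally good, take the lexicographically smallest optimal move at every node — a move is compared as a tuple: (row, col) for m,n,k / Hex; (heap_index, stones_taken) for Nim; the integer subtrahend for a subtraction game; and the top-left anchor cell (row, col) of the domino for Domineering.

X's best at [.XO/X../XO./O..]: (0,0)

p1 X@[.XO/X../XO./O..]: (0,0)[XXO/X../XO./O..]+1* (1,1)[.XO/XX./XO./O..]-1 (1,2)[.XO/X.X/XO./O..]+1 (2,2)[.XO/X../XOX/O..]-1 (3,1)[.XO/X../XO./OX.]-1 (3,2)[.XO/X../XO./O.X]-1
p2 O@[XXO/X../XO./O..] terminal -1; root [.XO/X../XO./O..] d6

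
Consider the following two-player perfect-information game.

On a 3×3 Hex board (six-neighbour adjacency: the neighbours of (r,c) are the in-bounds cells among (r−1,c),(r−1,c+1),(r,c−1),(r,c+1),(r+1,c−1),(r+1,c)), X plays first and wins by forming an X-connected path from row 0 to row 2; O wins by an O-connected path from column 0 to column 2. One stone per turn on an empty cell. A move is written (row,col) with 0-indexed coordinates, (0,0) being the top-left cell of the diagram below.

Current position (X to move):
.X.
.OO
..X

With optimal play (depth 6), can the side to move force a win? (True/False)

X winning at [.X./.OO/..X]: False

[.X./.OO/..X] X move#1: (0,0):-1/XX./.OO/..X*, (0,2):-1/.XX/.OO/..X, (1,0):-1/.X./XOO/..X, (2,0):-1/.X./.OO/X.X, (2,1):-1/.X./.OO/.XX
[XX./.OO/..X] O move#2: (0,2):+1/XXO/.OO/..X*, (1,0):+1/XX./OOO/..X, (2,0):+1/XX./.OO/O.X, (2,1):+1/XX./.OO/.OX
[XXO/.OO/..X] X move#3: (1,0):-1/XXO/XOO/..X*, (2,0):-1/XXO/.OO/X.X, (2,1):-1/XXO/.OO/.XX
[XXO/XOO/..X] O move#4: (2,0):+1/XXO/XOO/O.X*, (2,1):-1/XXO/XOO/.OX
[XXO/XOO/O.X] end (terminal -1, X#5); searched .X./.OO/..X to 6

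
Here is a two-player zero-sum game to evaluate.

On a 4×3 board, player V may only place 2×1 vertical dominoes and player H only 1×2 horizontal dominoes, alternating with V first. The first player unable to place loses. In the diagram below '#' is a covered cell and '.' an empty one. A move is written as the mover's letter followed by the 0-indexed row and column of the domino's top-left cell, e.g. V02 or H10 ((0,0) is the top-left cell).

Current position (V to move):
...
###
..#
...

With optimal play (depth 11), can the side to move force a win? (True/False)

[.../###/..#/...] V move#1: V20:-1/.../###/#.#/#.., V21:+1/.../###/.##/.#.*
[.../###/.##/.#.] H move#2: H00:-1/##./###/.##/.#.*, H01:-1/.##/###/.##/.#.
[##./###/.##/.#.] V move#3: V20:+1/##./###/###/##.*
[##./###/###/##.] end (terminal -1, H#4); searched .../###/..#/... to 11

V winning at [.../###/..#/...]: True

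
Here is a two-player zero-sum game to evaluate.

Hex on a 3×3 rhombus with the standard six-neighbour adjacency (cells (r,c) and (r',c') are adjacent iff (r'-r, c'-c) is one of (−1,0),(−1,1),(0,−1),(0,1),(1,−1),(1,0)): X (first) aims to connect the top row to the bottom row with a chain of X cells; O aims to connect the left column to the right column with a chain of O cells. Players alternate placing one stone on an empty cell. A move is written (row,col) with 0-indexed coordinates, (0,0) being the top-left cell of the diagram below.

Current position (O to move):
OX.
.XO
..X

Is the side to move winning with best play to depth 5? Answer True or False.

p1 O@[OX./.XO/..X]: (0,2)[OXO/.XO/..X]-1* (1,0)[OX./OXO/..X]-1 (2,0)[OX./.XO/O.X]-1 (2,1)[OX./.XO/.OX]-1
p2 X@[OXO/.XO/..X]: (1,0)[OXO/XXO/..X]+1* (2,0)[OXO/.XO/X.X]+1 (2,1)[OXO/.XO/.XX]+1
p3 O@[OXO/XXO/..X]: (2,0)[OXO/XXO/O.X]-1* (2,1)[OXO/XXO/.OX]-1
p4 X@[OXO/XXO/O.X]: (2,1)[OXO/XXO/OXX]+1*
p5 O@[OXO/XXO/OXX] terminal -1; root [OX./.XO/..X] d5

O winning at [OX./.XO/..X]: False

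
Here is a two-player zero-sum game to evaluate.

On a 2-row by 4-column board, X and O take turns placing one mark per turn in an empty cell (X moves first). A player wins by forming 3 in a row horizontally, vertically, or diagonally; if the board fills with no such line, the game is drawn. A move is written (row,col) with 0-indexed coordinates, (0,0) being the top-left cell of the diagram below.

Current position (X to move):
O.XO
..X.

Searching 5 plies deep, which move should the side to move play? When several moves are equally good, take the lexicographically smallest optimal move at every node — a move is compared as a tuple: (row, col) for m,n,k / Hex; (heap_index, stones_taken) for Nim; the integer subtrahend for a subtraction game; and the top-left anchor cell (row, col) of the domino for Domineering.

p1 X@[O.XO/..X.]: (0,1)[OXXO/..X.]+0 (1,0)[O.XO/X.X.]+0 (1,1)[O.XO/.XX.]+1* (1,3)[O.XO/..XX]+0
p2 O@[O.XO/.XX.]: (0,1)[OOXO/.XX.]-1* (1,0)[O.XO/OXX.]-1 (1,3)[O.XO/.XXO]-1
p3 X@[OOXO/.XX.]: (1,0)[OOXO/XXX.]+1* (1,3)[OOXO/.XXX]+1
p4 O@[OOXO/XXX.] terminal -1; root [O.XO/..X.] d5

X's best at [O.XO/..X.]: (1,1)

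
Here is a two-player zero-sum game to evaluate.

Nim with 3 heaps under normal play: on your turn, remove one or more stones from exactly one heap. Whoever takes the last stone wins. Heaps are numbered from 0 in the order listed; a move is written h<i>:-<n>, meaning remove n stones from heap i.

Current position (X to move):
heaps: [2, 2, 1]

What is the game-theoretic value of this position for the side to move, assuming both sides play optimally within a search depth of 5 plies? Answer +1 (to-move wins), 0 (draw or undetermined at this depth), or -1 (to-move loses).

value((2,2,1), X) = +1

p1 X@[(2,2,1)]: h0:-1[(1,2,1)]-1 h0:-2[(0,2,1)]-1 h1:-1[(2,1,1)]-1 h1:-2[(2,0,1)]-1 h2:-1[(2,2,0)]+1*
p2 O@[(2,2,0)]: h0:-1[(1,2,0)]-1* h0:-2[(0,2,0)]-1 h1:-1[(2,1,0)]-1 h1:-2[(2,0,0)]-1
p3 X@[(1,2,0)]: h0:-1[(0,2,0)]-1 h1:-1[(1,1,0)]+1* h1:-2[(1,0,0)]-1
p4 O@[(1,1,0)]: h0:-1[(0,1,0)]-1* h1:-1[(1,0,0)]-1
p5 X@[(0,1,0)]: h1:-1[(0,0,0)]+1*
p6 O@[(0,0,0)] terminal -1; root [(2,2,1)] d5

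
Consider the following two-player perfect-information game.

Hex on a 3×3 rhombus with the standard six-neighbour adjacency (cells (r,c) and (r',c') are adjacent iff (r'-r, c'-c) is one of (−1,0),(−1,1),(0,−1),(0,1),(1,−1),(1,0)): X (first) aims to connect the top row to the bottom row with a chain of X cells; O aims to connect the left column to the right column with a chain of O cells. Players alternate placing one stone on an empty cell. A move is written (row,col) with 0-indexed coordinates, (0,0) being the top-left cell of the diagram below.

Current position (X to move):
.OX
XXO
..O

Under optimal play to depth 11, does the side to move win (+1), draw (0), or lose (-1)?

ply 1, X at .OX/XXO/..O | (0,0)=+1→XOX/XXO/..O*; (2,0)=+1→.OX/XXO/X.O; (2,1)=+1→.OX/XXO/.XO
ply 2, O at XOX/XXO/..O | (2,0)=-1→XOX/XXO/O.O*; (2,1)=-1→XOX/XXO/.OO
ply 3, X at XOX/XXO/O.O | (2,1)=+1→XOX/XXO/OXO*
ply 4: XOX/XXO/OXO is terminal -1 (O); from .OX/XXO/..O depth 11

value(.OX/XXO/..O, X) = +1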